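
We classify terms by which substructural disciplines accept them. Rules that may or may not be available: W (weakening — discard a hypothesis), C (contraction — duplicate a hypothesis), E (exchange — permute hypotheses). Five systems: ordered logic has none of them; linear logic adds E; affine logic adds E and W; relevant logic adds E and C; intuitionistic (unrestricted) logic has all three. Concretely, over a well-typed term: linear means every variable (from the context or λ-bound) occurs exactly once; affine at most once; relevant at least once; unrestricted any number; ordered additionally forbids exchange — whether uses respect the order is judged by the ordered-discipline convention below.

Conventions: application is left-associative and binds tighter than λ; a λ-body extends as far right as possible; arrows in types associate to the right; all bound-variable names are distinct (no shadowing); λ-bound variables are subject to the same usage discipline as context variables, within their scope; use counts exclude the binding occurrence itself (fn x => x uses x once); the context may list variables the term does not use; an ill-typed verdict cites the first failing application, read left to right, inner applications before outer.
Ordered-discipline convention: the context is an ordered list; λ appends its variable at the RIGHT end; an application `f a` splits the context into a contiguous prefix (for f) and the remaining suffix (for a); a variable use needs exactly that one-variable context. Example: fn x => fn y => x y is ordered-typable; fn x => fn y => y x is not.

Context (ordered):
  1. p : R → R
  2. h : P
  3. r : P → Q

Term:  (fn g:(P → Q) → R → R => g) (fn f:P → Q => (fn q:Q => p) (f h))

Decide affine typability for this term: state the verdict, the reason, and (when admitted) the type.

yes — no duplicate uses among p, h, r, g, f, q; term : (P → Q) → R → R
counts: p: 1, h: 1, r: 0, g (λ-bound): 1, f (λ-bound): 1, q (λ-bound): 0
order of uses: g, p, f, h
typing: ✓ — (P → Q) → R → R
summary: ordered ✗, linear ✗, affine ✓, relevant ✗, unrestricted ✓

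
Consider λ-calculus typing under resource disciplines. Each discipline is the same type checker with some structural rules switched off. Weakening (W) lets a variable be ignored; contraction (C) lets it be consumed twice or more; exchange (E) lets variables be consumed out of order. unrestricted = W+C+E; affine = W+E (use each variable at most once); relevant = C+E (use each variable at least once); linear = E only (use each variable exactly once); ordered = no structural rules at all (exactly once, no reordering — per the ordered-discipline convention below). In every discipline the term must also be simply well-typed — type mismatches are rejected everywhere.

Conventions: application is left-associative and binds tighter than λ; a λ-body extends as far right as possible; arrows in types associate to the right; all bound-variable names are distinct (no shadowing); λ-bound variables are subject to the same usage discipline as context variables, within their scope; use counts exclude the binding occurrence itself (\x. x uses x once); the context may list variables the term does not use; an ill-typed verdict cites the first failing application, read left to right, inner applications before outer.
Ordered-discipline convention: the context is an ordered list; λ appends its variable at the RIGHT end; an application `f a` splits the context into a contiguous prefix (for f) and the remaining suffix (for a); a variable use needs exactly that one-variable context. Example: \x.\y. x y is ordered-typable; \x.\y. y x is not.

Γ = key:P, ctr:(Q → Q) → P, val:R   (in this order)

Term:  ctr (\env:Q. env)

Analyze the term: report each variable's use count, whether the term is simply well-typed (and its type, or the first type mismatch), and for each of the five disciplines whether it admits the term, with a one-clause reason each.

counts: key: 0×; ctr: 1×; val: 0×; env (λ-bound): 1×
order of uses: ctr, env
typing: ✓ — P
ordered ✗ (key, val left unused)
linear ✗ (key, val left unused)
affine ✓ (no duplicate uses among key, ctr, val, env)
relevant ✗ (key, val left unused)
unrestricted ✓ (well-typed at P; no restrictions here)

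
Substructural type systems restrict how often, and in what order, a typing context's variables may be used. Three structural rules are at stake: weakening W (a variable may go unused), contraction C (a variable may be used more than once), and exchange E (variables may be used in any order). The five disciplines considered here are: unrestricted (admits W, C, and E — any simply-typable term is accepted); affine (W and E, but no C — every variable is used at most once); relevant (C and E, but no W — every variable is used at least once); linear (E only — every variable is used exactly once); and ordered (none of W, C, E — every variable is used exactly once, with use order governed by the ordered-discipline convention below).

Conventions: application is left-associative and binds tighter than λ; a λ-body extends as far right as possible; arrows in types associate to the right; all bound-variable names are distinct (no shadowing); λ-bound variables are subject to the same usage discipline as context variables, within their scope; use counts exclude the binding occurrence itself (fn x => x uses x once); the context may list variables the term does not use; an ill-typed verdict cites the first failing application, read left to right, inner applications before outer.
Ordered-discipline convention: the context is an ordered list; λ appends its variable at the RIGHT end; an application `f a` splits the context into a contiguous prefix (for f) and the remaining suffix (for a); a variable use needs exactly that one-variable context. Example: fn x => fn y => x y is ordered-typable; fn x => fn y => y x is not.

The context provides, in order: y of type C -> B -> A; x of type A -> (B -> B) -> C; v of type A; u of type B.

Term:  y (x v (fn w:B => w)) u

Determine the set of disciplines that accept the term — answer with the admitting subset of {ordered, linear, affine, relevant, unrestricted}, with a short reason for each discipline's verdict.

accepted by: ordered, linear, affine, relevant, unrestricted
use counts: y ×1; x ×1; v ×1; u ×1; w [bound] ×1
use order (left to right): y, x, v, w, u
typing: well-typed at A
ordered: ✓ — one use each (y, x, v, u, w); ordered split holds
linear: ✓ — single use per variable (y, x, v, u, w)
affine: ✓ — at most one use each (y, x, v, u, w)
relevant: ✓ — at least one use each (y, x, v, u, w)
unrestricted: ✓ — typability at A is all that's needed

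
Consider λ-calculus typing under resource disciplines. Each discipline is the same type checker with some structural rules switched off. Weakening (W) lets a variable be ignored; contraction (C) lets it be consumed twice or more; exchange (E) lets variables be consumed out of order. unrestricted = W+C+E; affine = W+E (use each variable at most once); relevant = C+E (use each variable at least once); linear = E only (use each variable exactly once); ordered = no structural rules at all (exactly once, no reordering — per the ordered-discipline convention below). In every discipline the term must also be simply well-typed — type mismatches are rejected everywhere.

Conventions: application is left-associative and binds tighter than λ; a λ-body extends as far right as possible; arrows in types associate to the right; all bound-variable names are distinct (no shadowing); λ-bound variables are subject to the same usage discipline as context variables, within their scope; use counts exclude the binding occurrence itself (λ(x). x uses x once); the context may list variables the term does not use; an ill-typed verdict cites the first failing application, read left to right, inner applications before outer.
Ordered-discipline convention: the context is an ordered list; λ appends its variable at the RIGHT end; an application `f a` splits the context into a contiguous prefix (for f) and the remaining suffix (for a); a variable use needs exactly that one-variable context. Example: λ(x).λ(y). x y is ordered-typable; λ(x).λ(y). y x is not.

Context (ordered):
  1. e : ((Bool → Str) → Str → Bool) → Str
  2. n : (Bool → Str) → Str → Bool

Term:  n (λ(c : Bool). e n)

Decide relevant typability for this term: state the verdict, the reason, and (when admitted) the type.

no — c left unused
use counts: e: 1×; n: 2×; c (λ-bound): 0×
use order (left to right): n, e, n
typing: well-typed at Str → Bool
all disciplines: ordered ✗; linear ✗; affine ✗; relevant ✗; unrestricted ✓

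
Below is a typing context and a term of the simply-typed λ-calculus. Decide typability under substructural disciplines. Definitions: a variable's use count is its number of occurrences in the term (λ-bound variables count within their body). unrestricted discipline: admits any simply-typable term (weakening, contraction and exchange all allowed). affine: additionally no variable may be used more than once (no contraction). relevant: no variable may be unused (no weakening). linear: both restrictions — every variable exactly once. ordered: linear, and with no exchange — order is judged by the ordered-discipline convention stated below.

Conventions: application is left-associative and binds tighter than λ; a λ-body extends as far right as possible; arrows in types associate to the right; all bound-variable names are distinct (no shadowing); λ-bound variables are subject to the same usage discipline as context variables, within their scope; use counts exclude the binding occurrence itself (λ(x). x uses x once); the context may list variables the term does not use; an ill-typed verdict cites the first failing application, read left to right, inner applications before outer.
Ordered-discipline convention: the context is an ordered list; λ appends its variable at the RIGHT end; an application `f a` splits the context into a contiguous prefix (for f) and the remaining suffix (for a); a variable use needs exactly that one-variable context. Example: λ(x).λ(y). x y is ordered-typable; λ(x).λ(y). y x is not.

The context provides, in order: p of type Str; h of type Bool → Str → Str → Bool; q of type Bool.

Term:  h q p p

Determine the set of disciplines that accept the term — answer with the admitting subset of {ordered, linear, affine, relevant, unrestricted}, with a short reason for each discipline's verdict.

admitted by: relevant, unrestricted
variable uses: p=2, h=1, q=1
order of uses: h, q, p, p
typing: the term checks, with type Bool
ordered: ✗ — needs contraction — p ×2
linear: ✗ — needs contraction — p ×2
affine: ✗ — needs contraction — p ×2
relevant: ✓ — every one of p, h, q appears
unrestricted: ✓ — simply typable at Bool; W, C, E all held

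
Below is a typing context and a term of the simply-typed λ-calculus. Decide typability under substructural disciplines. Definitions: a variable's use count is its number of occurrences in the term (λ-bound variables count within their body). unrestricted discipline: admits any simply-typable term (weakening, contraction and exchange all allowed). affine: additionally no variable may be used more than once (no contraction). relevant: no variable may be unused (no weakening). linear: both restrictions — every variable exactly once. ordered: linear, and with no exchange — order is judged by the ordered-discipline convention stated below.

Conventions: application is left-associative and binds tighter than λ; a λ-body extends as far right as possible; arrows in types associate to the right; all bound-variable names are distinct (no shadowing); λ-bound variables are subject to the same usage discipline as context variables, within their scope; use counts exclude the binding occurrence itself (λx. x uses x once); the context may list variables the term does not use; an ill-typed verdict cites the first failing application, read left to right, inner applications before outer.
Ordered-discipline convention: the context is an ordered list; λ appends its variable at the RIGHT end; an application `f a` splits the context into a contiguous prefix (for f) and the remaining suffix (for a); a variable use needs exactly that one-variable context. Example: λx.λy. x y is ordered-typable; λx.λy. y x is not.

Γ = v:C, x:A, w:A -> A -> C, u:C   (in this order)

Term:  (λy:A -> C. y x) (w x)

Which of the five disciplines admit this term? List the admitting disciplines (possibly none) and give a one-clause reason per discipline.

accepted by: unrestricted
variable uses: v: 0×; x: 2×; w: 1×; u: 0×; y [bound]: 1×
left-to-right use order: y, x, w, x
typing: the term checks, with type C
ordered: ✗, uses contraction: x ×2; v, u left unused
linear: ✗, uses contraction: x ×2; v, u left unused
affine: ✗, uses contraction: x ×2
relevant: ✗, v, u left unused
unrestricted: ✓, simply typable at C; W, C, E all held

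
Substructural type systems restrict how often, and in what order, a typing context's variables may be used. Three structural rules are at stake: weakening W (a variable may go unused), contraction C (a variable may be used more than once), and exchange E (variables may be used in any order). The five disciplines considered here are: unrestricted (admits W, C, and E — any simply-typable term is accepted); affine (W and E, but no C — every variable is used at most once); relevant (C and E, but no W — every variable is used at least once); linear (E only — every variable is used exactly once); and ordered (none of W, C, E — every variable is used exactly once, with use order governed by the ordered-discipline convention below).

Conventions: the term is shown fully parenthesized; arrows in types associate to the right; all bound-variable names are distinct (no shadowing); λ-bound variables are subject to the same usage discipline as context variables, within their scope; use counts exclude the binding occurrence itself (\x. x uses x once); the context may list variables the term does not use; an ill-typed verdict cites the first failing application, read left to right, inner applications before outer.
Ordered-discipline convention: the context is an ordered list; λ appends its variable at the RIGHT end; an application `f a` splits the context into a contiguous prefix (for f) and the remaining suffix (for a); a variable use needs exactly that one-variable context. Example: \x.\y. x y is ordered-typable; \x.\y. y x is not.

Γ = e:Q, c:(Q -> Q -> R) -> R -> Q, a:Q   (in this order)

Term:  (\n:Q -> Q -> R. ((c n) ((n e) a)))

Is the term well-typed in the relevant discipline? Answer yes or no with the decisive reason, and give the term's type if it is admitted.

yes — none of e, c, a, n goes unused; term : (Q -> Q -> R) -> Q
usage: e: 1; c: 1; a: 1; n [bound]: 2
order of uses: c, n, n, e, a
typing: ✓ — (Q -> Q -> R) -> Q
across the five disciplines: ordered ✗, linear ✗, affine ✗, relevant ✓, unrestricted ✓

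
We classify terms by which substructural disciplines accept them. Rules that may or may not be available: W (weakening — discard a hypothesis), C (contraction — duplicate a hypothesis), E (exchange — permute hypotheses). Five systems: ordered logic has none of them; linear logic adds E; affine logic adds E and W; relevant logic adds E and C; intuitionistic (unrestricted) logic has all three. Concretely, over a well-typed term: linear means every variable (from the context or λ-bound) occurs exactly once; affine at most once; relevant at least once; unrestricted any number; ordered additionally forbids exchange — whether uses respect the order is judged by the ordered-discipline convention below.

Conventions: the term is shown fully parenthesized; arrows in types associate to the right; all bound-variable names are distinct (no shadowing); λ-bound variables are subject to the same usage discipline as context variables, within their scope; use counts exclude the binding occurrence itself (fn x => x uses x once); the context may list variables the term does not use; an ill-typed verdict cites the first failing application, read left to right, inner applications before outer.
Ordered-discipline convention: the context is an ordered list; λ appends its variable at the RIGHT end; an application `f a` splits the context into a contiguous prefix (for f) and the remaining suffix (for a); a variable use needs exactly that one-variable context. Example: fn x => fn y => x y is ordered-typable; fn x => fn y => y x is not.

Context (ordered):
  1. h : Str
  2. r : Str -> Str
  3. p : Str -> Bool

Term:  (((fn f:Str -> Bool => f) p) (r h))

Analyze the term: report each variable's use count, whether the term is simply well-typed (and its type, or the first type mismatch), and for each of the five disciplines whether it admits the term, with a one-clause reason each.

variable uses: h: 1; r: 1; p: 1; f (bound): 1
left-to-right use order: f, p, r, h
typing: ✓ — Bool
ordered ✗ (no ordered split (uses run f, p, r, h))
linear ✓ (exactly-once usage across h, r, p, f)
affine ✓ (no duplicate uses among h, r, p, f)
relevant ✓ (none of h, r, p, f goes unused)
unrestricted ✓ (type-checks (Bool) and nothing is barred)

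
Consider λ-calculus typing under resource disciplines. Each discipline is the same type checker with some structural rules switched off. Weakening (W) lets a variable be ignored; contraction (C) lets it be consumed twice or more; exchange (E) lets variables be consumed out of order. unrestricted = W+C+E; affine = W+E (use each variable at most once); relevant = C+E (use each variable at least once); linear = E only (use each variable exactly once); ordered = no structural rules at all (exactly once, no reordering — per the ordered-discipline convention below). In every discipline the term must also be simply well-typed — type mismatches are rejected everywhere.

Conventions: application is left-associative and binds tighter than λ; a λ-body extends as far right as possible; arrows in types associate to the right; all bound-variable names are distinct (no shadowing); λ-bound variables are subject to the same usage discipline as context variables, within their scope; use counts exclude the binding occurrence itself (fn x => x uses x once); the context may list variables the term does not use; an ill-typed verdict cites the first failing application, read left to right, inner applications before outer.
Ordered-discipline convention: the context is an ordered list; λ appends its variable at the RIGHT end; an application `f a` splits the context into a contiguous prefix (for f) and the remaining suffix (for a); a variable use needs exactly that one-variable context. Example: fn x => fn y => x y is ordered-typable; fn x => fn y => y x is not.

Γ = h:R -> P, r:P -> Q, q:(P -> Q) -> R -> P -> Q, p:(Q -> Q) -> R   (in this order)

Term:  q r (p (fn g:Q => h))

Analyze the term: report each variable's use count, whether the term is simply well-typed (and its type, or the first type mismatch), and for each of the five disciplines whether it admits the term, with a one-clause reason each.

usage: h ×1, r ×1, q ×1, p ×1, g (bound) ×0
order of uses: q, r, p, h
typing: ill-typed: an argument Q -> R -> P mismatches the expected Q -> Q
ordered: ✗, a type mismatch blocks all five
linear: ✗, the type mismatch rejects it
affine: ✗, not simply typable
relevant: ✗, fails simple typing
unrestricted: ✗, a type mismatch blocks all five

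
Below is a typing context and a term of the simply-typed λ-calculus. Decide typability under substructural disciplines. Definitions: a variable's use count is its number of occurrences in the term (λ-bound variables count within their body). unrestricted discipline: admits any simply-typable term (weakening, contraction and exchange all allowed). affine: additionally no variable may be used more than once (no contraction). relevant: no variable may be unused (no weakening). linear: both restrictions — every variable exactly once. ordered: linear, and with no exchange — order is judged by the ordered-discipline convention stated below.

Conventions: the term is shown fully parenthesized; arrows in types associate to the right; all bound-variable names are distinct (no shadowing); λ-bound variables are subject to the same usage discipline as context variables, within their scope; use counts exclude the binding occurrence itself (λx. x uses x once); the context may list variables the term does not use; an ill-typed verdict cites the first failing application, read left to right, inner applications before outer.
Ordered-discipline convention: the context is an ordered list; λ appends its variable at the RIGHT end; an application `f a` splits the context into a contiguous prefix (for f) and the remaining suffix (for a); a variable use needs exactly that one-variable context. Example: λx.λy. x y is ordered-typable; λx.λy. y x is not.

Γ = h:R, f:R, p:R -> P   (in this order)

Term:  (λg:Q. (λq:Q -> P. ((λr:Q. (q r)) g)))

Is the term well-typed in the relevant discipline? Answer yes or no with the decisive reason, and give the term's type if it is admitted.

no — needs weakening: h, f, p unused
use counts: h: 0, f: 0, p: 0, g [bound]: 1, q [bound]: 1, r [bound]: 1
use order (left to right): q, r, g
typing: ✓ — Q -> (Q -> P) -> P
across the five disciplines: ordered ✗ · linear ✗ · affine ✓ · relevant ✗ · unrestricted ✓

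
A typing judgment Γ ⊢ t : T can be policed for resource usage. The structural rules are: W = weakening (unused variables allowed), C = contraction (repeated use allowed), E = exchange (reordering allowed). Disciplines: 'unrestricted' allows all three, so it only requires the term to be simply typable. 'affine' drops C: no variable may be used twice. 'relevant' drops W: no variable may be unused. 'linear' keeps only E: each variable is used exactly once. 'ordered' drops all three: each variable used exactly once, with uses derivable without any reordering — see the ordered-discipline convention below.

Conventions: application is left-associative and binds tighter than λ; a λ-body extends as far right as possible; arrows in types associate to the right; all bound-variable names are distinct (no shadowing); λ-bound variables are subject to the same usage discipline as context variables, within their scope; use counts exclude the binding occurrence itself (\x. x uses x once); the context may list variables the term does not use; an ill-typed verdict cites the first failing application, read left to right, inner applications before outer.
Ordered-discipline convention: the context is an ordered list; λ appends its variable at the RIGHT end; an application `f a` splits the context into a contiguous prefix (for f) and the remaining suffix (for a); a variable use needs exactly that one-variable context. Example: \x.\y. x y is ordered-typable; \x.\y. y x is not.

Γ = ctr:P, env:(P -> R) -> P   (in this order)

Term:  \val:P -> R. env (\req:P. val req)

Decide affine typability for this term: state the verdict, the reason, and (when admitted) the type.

yes — at most one use each (ctr, env, val, req); term : (P -> R) -> P
use counts: ctr: 0, env: 1, val [bound]: 1, req [bound]: 1
uses in reading order: env, val, req
typing: ✓ — (P -> R) -> P
summary: ordered ✗; linear ✗; affine ✓; relevant ✗; unrestricted ✓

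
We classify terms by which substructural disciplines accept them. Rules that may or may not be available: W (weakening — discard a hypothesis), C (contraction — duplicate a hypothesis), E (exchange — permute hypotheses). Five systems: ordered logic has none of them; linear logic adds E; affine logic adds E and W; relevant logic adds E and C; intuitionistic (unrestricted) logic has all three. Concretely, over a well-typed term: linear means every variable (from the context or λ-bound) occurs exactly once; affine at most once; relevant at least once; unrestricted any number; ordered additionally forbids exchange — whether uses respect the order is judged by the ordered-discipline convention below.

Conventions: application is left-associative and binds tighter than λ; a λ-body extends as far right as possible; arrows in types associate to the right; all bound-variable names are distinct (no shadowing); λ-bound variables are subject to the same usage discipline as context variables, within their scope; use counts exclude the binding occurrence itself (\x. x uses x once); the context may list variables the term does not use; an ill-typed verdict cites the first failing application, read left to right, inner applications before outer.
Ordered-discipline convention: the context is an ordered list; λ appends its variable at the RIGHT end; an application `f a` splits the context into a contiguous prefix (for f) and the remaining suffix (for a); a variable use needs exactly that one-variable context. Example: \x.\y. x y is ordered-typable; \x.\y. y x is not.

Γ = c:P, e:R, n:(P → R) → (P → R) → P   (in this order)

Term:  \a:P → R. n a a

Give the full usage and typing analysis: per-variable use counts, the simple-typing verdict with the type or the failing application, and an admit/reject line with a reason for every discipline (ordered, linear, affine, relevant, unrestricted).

use counts: c: 0×, e: 0×, n: 1×, a [bound]: 2×
uses in reading order: n, a, a
typing: the term checks, with type (P → R) → P
ordered: ✗, a ×2 used more than once (contraction); c, e never used (weakening)
linear: ✗, a ×2 used more than once (contraction); c, e never used (weakening)
affine: ✗, a ×2 used more than once (contraction)
relevant: ✗, c, e never used (weakening)
unrestricted: ✓, typability at (P → R) → P is all that's needed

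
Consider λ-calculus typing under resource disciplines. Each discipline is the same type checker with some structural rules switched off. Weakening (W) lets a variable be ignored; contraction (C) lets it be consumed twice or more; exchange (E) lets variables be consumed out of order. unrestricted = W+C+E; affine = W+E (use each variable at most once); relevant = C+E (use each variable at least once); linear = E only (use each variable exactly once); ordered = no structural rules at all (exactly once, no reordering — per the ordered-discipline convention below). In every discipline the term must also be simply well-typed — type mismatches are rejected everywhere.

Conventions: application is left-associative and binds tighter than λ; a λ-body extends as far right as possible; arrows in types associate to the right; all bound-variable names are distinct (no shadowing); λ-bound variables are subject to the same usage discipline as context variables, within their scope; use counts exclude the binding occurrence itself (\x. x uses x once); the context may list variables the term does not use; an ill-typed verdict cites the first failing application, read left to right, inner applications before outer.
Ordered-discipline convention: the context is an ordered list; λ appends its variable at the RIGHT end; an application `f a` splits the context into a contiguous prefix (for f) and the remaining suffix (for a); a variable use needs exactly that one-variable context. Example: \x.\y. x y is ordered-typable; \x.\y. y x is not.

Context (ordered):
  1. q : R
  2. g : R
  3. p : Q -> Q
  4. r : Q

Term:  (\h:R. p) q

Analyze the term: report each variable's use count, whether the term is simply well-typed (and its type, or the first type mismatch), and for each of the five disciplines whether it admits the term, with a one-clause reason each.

variable uses: q: 1×, g: 0×, p: 1×, r: 0×, h (bound): 0×
use order (left to right): p, q
typing: ✓ — Q -> Q
ordered ✗ (unused: g, r, h — weakening required)
linear ✗ (unused: g, r, h — weakening required)
affine ✓ (none of q, g, p, r, h used more than once)
relevant ✗ (unused: g, r, h — weakening required)
unrestricted ✓ (simply typable at Q -> Q; W, C, E all held)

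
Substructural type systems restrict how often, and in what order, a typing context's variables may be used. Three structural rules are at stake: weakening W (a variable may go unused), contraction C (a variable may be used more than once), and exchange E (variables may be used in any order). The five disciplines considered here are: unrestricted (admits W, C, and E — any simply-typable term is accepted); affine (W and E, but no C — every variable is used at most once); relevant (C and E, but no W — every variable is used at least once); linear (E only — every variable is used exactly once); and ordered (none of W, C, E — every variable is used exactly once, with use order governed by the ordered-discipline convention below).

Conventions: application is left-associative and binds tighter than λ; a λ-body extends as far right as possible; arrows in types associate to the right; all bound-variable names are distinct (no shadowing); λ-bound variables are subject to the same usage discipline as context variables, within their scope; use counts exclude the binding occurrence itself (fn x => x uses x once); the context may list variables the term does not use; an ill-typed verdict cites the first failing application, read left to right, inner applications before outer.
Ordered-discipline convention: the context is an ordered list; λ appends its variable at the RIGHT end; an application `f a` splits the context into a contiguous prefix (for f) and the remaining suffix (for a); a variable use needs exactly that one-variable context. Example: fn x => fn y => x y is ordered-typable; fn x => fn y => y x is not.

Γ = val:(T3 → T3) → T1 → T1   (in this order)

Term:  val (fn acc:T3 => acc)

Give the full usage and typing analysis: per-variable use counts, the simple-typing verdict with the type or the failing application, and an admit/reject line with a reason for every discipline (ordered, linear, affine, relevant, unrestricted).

use counts: val: 1×; acc (bound): 1×
order of uses: val, acc
typing: well-typed — term : T1 → T1
ordered: ✓ — one use each (val, acc); ordered split holds
linear: ✓ — val, acc: one use apiece
affine: ✓ — at most one use each (val, acc)
relevant: ✓ — every one of val, acc appears
unrestricted: ✓ — typability at T1 → T1 is all that's needed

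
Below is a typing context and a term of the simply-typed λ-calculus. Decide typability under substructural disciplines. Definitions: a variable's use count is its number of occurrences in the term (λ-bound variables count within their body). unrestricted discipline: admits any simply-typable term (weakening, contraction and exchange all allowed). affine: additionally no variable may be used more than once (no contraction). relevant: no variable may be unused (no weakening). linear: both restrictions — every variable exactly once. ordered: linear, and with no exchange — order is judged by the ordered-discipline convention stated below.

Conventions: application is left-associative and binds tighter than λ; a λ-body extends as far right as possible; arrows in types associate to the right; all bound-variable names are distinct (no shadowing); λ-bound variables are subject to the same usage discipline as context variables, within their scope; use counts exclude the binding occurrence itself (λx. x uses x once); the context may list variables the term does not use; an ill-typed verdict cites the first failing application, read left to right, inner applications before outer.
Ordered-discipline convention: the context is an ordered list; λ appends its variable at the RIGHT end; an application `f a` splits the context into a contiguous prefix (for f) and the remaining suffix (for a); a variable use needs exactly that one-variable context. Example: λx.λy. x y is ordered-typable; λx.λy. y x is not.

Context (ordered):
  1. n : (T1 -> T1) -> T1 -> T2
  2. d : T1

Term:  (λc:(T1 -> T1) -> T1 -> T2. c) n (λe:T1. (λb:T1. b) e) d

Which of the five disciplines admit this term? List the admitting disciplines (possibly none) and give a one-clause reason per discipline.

admitted by: ordered, linear, affine, relevant, unrestricted
counts: n=1; d=1; c [bound]=1; e [bound]=1; b [bound]=1
uses in reading order: c, n, b, e, d
typing: well-typed — term : T2
ordered: ✓, single-use (n, d, c, e, b), ordered derivation ok
linear: ✓, exactly-once usage across n, d, c, e, b
affine: ✓, no duplicate uses among n, d, c, e, b
relevant: ✓, every one of n, d, c, e, b appears
unrestricted: ✓, simply typable at T2; W, C, E all held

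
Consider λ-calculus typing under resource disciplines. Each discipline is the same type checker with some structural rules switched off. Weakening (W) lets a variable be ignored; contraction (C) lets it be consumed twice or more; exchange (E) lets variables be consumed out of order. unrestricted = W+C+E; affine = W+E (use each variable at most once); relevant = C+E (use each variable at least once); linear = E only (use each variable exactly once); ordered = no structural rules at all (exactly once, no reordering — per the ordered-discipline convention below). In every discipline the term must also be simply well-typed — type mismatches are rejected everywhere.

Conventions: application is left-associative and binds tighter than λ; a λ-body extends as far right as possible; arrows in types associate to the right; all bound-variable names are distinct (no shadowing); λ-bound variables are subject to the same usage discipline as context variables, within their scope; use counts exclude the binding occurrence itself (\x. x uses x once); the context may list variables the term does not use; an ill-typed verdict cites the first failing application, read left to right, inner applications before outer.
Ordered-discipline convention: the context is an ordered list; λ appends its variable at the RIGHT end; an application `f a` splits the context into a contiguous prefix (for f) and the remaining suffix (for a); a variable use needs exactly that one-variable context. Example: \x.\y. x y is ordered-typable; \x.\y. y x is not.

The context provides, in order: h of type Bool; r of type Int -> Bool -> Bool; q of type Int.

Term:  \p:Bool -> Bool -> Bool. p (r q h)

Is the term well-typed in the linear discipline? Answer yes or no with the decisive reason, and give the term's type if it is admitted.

yes — each of h, r, q, p used exactly once; term : (Bool -> Bool -> Bool) -> Bool -> Bool
counts: h: 1, r: 1, q: 1, p (λ-bound): 1
uses in reading order: p, r, q, h
typing: the term checks, with type (Bool -> Bool -> Bool) -> Bool -> Bool
across the five disciplines: ordered ✗, linear ✓, affine ✓, relevant ✓, unrestricted ✓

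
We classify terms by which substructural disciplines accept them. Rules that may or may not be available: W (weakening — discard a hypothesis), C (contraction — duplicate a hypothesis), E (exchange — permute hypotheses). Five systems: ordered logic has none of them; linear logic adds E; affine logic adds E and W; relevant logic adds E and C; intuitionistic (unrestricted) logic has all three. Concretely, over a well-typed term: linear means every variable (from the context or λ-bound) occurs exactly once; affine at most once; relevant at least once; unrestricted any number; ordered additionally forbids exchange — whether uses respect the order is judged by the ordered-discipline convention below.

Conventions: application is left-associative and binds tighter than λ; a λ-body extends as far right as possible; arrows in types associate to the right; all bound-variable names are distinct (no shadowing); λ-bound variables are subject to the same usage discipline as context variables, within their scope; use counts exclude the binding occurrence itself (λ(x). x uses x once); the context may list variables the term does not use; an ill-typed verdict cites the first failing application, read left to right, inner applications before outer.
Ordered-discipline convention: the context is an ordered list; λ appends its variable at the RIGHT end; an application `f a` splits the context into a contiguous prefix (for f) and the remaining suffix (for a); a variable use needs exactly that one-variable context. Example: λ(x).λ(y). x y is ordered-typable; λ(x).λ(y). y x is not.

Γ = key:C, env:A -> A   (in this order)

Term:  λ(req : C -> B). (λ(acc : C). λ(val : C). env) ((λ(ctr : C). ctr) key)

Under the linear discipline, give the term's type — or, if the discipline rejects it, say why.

not well-typed under linear — req, acc, val never used (weakening)
variable uses: key: 1; env: 1; req (λ-bound): 0; acc (λ-bound): 0; val (λ-bound): 0; ctr (λ-bound): 1
order of uses: env, ctr, key
typing: ✓ — (C -> B) -> C -> A -> A
all disciplines: ordered ✗, linear ✗, affine ✓, relevant ✗, unrestricted ✓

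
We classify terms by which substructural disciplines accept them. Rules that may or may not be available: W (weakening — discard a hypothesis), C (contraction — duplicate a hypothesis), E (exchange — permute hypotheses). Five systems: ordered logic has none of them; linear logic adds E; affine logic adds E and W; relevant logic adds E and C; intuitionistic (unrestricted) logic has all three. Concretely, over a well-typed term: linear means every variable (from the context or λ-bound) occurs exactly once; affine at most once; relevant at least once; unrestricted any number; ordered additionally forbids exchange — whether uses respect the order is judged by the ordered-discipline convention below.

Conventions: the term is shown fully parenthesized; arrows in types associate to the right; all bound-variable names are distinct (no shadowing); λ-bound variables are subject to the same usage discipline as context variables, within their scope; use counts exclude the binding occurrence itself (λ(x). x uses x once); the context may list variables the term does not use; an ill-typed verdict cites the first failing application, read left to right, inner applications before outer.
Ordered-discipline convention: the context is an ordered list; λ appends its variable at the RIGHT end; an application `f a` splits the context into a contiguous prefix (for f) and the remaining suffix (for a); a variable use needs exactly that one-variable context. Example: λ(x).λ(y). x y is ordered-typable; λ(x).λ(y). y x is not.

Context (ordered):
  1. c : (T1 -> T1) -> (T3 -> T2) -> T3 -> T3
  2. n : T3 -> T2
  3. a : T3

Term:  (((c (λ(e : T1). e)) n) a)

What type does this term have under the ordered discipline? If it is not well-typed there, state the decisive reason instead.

term : T3
use counts: c ×1; n ×1; a ×1; e (λ-bound) ×1
use order (left to right): c, e, n, a
typing: well-typed at T3
all disciplines: ordered ✓ | linear ✓ | affine ✓ | relevant ✓ | unrestricted ✓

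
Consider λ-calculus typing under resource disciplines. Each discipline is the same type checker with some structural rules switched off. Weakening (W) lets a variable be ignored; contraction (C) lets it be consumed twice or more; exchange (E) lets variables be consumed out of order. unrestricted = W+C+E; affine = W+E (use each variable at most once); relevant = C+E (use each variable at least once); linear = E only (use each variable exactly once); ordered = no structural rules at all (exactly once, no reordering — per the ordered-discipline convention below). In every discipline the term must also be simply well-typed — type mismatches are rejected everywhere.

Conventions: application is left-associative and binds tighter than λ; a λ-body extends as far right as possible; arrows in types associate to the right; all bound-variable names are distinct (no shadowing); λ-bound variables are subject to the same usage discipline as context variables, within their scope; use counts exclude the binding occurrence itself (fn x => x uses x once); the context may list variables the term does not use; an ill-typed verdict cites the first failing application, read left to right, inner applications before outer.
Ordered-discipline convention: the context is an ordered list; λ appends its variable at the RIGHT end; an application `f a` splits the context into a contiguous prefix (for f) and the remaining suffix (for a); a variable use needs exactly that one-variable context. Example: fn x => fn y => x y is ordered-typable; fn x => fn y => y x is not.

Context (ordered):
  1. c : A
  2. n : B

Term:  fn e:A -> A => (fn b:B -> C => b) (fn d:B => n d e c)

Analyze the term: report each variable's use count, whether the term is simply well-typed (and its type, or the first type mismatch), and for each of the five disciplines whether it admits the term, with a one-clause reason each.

counts: c: 1, n: 1, e (bound): 1, b (bound): 1, d (bound): 1
uses in reading order: b, n, d, e, c
typing: ill-typed: can't apply a value of type B
ordered: ✗, a type mismatch blocks all five
linear: ✗, the type mismatch rejects it
affine: ✗, not simply typable
relevant: ✗, fails simple typing
unrestricted: ✗, a type mismatch blocks all five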